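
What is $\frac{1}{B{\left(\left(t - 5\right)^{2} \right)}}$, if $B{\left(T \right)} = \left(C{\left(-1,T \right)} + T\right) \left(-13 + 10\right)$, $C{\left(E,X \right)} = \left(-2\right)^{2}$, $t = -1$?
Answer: $- \frac{1}{120} \approx -0.0083333$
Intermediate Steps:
$C{\left(E,X \right)} = 4$
$B{\left(T \right)} = -12 - 3 T$ ($B{\left(T \right)} = \left(4 + T\right) \left(-13 + 10\right) = \left(4 + T\right) \left(-3\right) = -12 - 3 T$)
$\frac{1}{B{\left(\left(t - 5\right)^{2} \right)}} = \frac{1}{-12 - 3 \left(-1 - 5\right)^{2}} = \frac{1}{-12 - 3 \left(-6\right)^{2}} = \frac{1}{-12 - 108} = \frac{1}{-120} = - \frac{1}{120}$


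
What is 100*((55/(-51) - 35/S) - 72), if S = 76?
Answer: -7125925/969 ≈ -7353.9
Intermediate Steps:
100*((55/(-51) - 35/S) - 72) = 100*((55/(-51) - 35/76) - 72) = 100*((55*(-1/51) - 35*1/76) - 72) = 100*((-55/51 - 35/76) - 72) = 100*(-5965/3876 - 72) = 100*(-285037/3876) = -7125925/969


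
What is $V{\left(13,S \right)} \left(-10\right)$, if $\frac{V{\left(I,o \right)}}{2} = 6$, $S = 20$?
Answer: $-120$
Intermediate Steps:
$V{\left(I,o \right)} = 12$ ($V{\left(I,o \right)} = 2 \cdot 6 = 12$)
$V{\left(13,S \right)} \left(-10\right) = 12 \left(-10\right) = -120$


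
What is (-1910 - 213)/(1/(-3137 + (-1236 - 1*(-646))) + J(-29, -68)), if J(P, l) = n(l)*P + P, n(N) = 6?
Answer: 7912421/756582 ≈ 10.458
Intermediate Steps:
J(P, l) = 7*P (J(P, l) = 6*P + P = 7*P)
(-1910 - 213)/(1/(-3137 + (-1236 - 1*(-646))) + J(-29, -68)) = (-1910 - 213)/(1/(-3137 + (-1236 - 1*(-646))) + 7*(-29)) = -2123/(1/(-3137 + (-1236 + 646)) - 203) = -2123/(1/(-3137 - 590) - 203) = -2123/(1/(-3727) - 203) = -2123/(-1/3727 - 203) = -2123/(-756582/3727) = -2123*(-3727/756582) = 7912421/756582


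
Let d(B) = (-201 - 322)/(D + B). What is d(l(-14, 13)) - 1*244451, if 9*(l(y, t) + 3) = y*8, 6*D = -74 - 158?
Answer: -119042930/487 ≈ -2.4444e+5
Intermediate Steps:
D = -116/3 (D = (-74 - 158)/6 = (⅙)*(-232) = -116/3 ≈ -38.667)
l(y, t) = -3 + 8*y/9 (l(y, t) = -3 + (y*8)/9 = -3 + (8*y)/9 = -3 + 8*y/9)
d(B) = -523/(-116/3 + B) (d(B) = (-201 - 322)/(-116/3 + B) = -523/(-116/3 + B))
d(l(-14, 13)) - 1*244451 = -1569/(-116 + 3*(-3 + (8/9)*(-14))) - 1*244451 = -1569/(-116 + 3*(-3 - 112/9)) - 244451 = -1569/(-116 + 3*(-139/9)) - 244451 = -1569/(-116 - 139/3) - 244451 = -1569/(-487/3) - 244451 = -1569*(-3/487) - 244451 = 4707/487 - 244451 = -119042930/487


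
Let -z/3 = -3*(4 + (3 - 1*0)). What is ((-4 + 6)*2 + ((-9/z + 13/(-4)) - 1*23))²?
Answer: 393129/784 ≈ 501.44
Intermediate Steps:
z = 63 (z = -(-9)*(4 + (3 - 1*0)) = -(-9)*(4 + (3 + 0)) = -(-9)*(4 + 3) = -(-9)*7 = -3*(-21) = 63)
((-4 + 6)*2 + ((-9/z + 13/(-4)) - 1*23))² = ((-4 + 6)*2 + ((-9/63 + 13/(-4)) - 1*23))² = (2*2 + ((-9*1/63 + 13*(-¼)) - 23))² = (4 + ((-⅐ - 13/4) - 23))² = (4 + (-95/28 - 23))² = (4 - 739/28)² = (-627/28)² = 393129/784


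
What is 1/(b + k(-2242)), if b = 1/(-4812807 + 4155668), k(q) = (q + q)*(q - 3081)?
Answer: 657139/15684811822147 ≈ 4.1896e-8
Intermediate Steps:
k(q) = 2*q*(-3081 + q) (k(q) = (2*q)*(-3081 + q) = 2*q*(-3081 + q))
b = -1/657139 (b = 1/(-657139) = -1/657139 ≈ -1.5217e-6)
1/(b + k(-2242)) = 1/(-1/657139 + 2*(-2242)*(-3081 - 2242)) = 1/(-1/657139 + 2*(-2242)*(-5323)) = 1/(-1/657139 + 23868332) = 1/(15684811822147/657139) = 657139/15684811822147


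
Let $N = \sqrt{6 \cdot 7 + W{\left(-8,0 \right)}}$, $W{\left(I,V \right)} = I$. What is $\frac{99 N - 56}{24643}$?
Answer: $- \frac{56}{24643} + \frac{99 \sqrt{34}}{24643} \approx 0.021153$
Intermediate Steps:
$N = \sqrt{34}$ ($N = \sqrt{6 \cdot 7 - 8} = \sqrt{42 - 8} = \sqrt{34} \approx 5.8309$)
$\frac{99 N - 56}{24643} = \frac{99 \sqrt{34} - 56}{24643} = \left(-56 + 99 \sqrt{34}\right) \frac{1}{24643} = - \frac{56}{24643} + \frac{99 \sqrt{34}}{24643}$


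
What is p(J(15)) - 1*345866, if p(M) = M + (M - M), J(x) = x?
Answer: -345851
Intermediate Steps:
p(M) = M (p(M) = M + 0 = M)
p(J(15)) - 1*345866 = 15 - 1*345866 = 15 - 345866 = -345851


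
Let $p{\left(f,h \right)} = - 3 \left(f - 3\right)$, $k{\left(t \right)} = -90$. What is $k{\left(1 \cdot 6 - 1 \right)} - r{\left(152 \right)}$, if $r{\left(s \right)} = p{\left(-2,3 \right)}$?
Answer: $-105$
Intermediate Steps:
$p{\left(f,h \right)} = 9 - 3 f$ ($p{\left(f,h \right)} = - 3 \left(-3 + f\right) = 9 - 3 f$)
$r{\left(s \right)} = 15$ ($r{\left(s \right)} = 9 - -6 = 9 + 6 = 15$)
$k{\left(1 \cdot 6 - 1 \right)} - r{\left(152 \right)} = -90 - 15 = -105$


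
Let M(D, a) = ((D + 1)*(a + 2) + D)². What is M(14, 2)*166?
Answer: 909016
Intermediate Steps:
M(D, a) = (D + (1 + D)*(2 + a))² (M(D, a) = ((1 + D)*(2 + a) + D)² = (D + (1 + D)*(2 + a))²)
M(14, 2)*166 = (2 + 2 + 3*14 + 14*2)²*166 = (2 + 2 + 42 + 28)²*166 = 74²*166 = 5476*166 = 909016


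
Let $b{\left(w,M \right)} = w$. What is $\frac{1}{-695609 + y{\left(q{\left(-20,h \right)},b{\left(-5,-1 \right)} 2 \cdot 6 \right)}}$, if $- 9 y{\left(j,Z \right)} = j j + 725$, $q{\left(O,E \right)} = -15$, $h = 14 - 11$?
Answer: $- \frac{9}{6261431} \approx -1.4374 \cdot 10^{-6}$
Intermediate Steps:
$h = 3$ ($h = 14 - 11 = 3$)
$y{\left(j,Z \right)} = - \frac{725}{9} - \frac{j^{2}}{9}$ ($y{\left(j,Z \right)} = - \frac{j j + 725}{9} = - \frac{j^{2} + 725}{9} = - \frac{725 + j^{2}}{9} = - \frac{725}{9} - \frac{j^{2}}{9}$)
$\frac{1}{-695609 + y{\left(q{\left(-20,h \right)},b{\left(-5,-1 \right)} 2 \cdot 6 \right)}} = \frac{1}{-695609 - \left(\frac{725}{9} + \frac{\left(-15\right)^{2}}{9}\right)} = \frac{1}{-695609 - \frac{950}{9}} = \frac{1}{- \frac{6261431}{9}} = - \frac{9}{6261431}$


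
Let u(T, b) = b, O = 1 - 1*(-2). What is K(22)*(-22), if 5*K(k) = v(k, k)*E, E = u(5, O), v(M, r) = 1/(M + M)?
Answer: -3/10 ≈ -0.30000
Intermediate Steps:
O = 3 (O = 1 + 2 = 3)
v(M, r) = 1/(2*M)
E = 3
K(k) = 3/(10*k) (K(k) = ((1/(2*k))*3)/5 = (3/(2*k))/5 = 3/(10*k))
K(22)*(-22) = ((3/10)/22)*(-22) = ((3/10)*(1/22))*(-22) = (3/220)*(-22) = -3/10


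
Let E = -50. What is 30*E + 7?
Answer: -1493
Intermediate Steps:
30*E + 7 = 30*(-50) + 7 = -1500 + 7 = -1493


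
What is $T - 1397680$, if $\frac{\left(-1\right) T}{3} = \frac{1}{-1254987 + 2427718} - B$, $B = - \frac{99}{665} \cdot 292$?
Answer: $- \frac{22247040317111}{15915635} \approx -1.3978 \cdot 10^{6}$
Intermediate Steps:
$B = - \frac{28908}{665}$ ($B = \left(-99\right) \frac{1}{665} \cdot 292 = \left(- \frac{99}{665}\right) 292 = - \frac{28908}{665} \approx -43.471$)
$T = - \frac{2075590311}{15915635}$ ($T = - 3 \left(\frac{1}{-1254987 + 2427718} - - \frac{28908}{665}\right) = - 3 \left(\frac{1}{1172731} + \frac{28908}{665}\right) = \left(-3\right) \frac{691863437}{15915635} = - \frac{2075590311}{15915635} \approx -130.41$)
$T - 1397680 = - \frac{2075590311}{15915635} - 1397680 = - \frac{22247040317111}{15915635}$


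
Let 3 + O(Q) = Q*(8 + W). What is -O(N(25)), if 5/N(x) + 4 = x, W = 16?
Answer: -19/7 ≈ -2.7143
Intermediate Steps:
N(x) = 5/(-4 + x)
O(Q) = -3 + 24*Q (O(Q) = -3 + Q*(8 + 16) = -3 + Q*24 = -3 + 24*Q)
-O(N(25)) = -(-3 + 24*(5/(-4 + 25))) = -(-3 + 24*(5/21)) = -(-3 + 40/7) = -1*19/7 = -19/7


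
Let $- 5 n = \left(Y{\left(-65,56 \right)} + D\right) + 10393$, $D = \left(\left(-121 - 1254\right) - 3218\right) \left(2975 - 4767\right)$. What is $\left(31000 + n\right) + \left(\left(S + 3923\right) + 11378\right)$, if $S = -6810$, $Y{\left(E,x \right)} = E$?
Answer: $- \frac{8043529}{5} \approx -1.6087 \cdot 10^{6}$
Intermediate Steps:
$D = 8230656$ ($D = \left(-1375 - 3218\right) \left(-1792\right) = \left(-4593\right) \left(-1792\right) = 8230656$)
$n = - \frac{8240984}{5}$ ($n = - \frac{\left(-65 + 8230656\right) + 10393}{5} = - \frac{8230591 + 10393}{5} = \left(- \frac{1}{5}\right) 8240984 = - \frac{8240984}{5} \approx -1.6482 \cdot 10^{6}$)
$\left(31000 + n\right) + \left(\left(S + 3923\right) + 11378\right) = \left(31000 - \frac{8240984}{5}\right) + \left(\left(-6810 + 3923\right) + 11378\right) = - \frac{8085984}{5} + \left(-2887 + 11378\right) = - \frac{8085984}{5} + 8491 = - \frac{8043529}{5}$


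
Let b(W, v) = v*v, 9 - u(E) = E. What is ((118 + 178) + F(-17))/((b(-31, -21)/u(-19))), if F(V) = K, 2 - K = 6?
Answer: 1168/63 ≈ 18.540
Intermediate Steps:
K = -4 (K = 2 - 1*6 = 2 - 6 = -4)
u(E) = 9 - E
b(W, v) = v**2
F(V) = -4
((118 + 178) + F(-17))/((b(-31, -21)/u(-19))) = ((118 + 178) - 4)/(((-21)**2/(9 - 1*(-19)))) = (296 - 4)/((441/(9 + 19))) = 292/((441/28)) = 292/((441*(1/28))) = 292/(63/4) = 292*(4/63) = 1168/63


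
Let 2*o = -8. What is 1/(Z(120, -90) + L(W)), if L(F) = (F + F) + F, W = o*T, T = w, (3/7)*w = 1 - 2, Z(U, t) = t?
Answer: -1/62 ≈ -0.016129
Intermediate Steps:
o = -4 (o = (½)*(-8) = -4)
w = -7/3 (w = 7*(1 - 2)/3 = (7/3)*(-1) = -7/3 ≈ -2.3333)
T = -7/3 ≈ -2.3333
W = 28/3 (W = -4*(-7/3) = 28/3 ≈ 9.3333)
L(F) = 3*F (L(F) = 2*F + F = 3*F)
1/(Z(120, -90) + L(W)) = 1/(-90 + 3*(28/3)) = 1/(-90 + 28) = 1/(-62) = -1/62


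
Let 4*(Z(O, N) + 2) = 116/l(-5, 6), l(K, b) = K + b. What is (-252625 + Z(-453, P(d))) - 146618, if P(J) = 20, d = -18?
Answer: -399216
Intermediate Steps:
Z(O, N) = 27 (Z(O, N) = -2 + (116/(-5 + 6))/4 = -2 + (116/1)/4 = -2 + (116*1)/4 = -2 + (¼)*116 = -2 + 29 = 27)
(-252625 + Z(-453, P(d))) - 146618 = (-252625 + 27) - 146618 = -252598 - 146618 = -399216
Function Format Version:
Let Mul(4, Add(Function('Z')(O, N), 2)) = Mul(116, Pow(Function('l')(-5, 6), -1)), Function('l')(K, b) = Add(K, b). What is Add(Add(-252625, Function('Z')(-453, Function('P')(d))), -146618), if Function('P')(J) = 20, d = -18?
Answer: -399216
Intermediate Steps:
Function('Z')(O, N) = 27 (Function('Z')(O, N) = Add(-2, Mul(Rational(1, 4), Mul(116, Pow(Add(-5, 6), -1)))) = Add(-2, Mul(Rational(1, 4), Mul(116, Pow(1, -1)))) = Add(-2, Mul(Rational(1, 4), Mul(116, 1))) = Add(-2, Mul(Rational(1, 4), 116)) = Add(-2, 29) = 27)
Add(Add(-252625, Function('Z')(-453, Function('P')(d))), -146618) = Add(Add(-252625, 27), -146618) = Add(-252598, -146618) = -399216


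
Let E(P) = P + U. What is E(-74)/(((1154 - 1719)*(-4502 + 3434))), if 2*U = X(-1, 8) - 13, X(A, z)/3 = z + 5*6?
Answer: -47/1206840 ≈ -3.8945e-5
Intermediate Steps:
X(A, z) = 90 + 3*z (X(A, z) = 3*(z + 5*6) = 3*(z + 30) = 3*(30 + z) = 90 + 3*z)
U = 101/2 (U = ((90 + 3*8) - 13)/2 = ((90 + 24) - 13)/2 = (114 - 13)/2 = (½)*101 = 101/2 ≈ 50.500)
E(P) = 101/2 + P (E(P) = P + 101/2 = 101/2 + P)
E(-74)/(((1154 - 1719)*(-4502 + 3434))) = (101/2 - 74)/(((1154 - 1719)*(-4502 + 3434))) = -47/(2*((-565*(-1068)))) = -47/2/603420 = -47/2*1/603420 = -47/1206840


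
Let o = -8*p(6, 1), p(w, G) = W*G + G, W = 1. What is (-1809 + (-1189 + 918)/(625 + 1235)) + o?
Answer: -3394771/1860 ≈ -1825.1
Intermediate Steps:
p(w, G) = 2*G (p(w, G) = 1*G + G = G + G = 2*G)
o = -16 ≈ -16.000
(-1809 + (-1189 + 918)/(625 + 1235)) + o = (-1809 + (-1189 + 918)/(625 + 1235)) - 16 = (-1809 - 271/1860) - 16 = -3365011/1860 - 16 = -3394771/1860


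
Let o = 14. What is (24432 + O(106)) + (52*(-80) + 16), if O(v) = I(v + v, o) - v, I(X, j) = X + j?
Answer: 20408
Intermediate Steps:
O(v) = 14 + v (O(v) = ((v + v) + 14) - v = (2*v + 14) - v = (14 + 2*v) - v = 14 + v)
(24432 + O(106)) + (52*(-80) + 16) = (24432 + (14 + 106)) + (52*(-80) + 16) = (24432 + 120) + (-4160 + 16) = 24552 - 4144 = 20408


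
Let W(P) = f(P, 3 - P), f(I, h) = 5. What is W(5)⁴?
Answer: 625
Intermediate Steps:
W(P) = 5
W(5)⁴ = 5⁴ = 625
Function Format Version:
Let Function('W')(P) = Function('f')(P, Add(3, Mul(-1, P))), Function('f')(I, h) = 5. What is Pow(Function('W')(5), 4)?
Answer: 625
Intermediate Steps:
Function('W')(P) = 5
Pow(Function('W')(5), 4) = Pow(5, 4) = 625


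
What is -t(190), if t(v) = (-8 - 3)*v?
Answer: 2090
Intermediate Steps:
t(v) = -11*v
-t(190) = -(-11)*190 = -1*(-2090) = 2090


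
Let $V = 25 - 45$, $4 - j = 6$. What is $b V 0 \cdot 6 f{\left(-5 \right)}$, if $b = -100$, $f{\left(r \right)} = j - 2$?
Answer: $0$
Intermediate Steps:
$j = -2$ ($j = 4 - 6 = -2$)
$f{\left(r \right)} = -4$ ($f{\left(r \right)} = -2 - 2 = -4$)
$V = -20$ ($V = 25 - 45 = -20$)
$b V 0 \cdot 6 f{\left(-5 \right)} = \left(-100\right) \left(-20\right) 0 \cdot 6 \left(-4\right) = 2000 \cdot 0 \left(-4\right) = 2000 \cdot 0 = 0$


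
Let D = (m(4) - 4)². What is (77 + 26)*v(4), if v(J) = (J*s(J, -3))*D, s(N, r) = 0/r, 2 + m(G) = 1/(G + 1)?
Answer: 0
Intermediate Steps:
m(G) = -2 + 1/(1 + G) (m(G) = -2 + 1/(G + 1) = -2 + 1/(1 + G))
s(N, r) = 0
D = 841/25 (D = ((-1 - 2*4)/(1 + 4) - 4)² = ((-1 - 8)/5 - 4)² = ((⅕)*(-9) - 4)² = (-9/5 - 4)² = (-29/5)² = 841/25 ≈ 33.640)
v(J) = 0 (v(J) = (J*0)*(841/25) = 0*(841/25) = 0)
(77 + 26)*v(4) = (77 + 26)*0 = 103*0 = 0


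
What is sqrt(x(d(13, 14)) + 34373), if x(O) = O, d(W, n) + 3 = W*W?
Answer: sqrt(34539) ≈ 185.85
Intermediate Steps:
d(W, n) = -3 + W**2 (d(W, n) = -3 + W*W = -3 + W**2)
sqrt(x(d(13, 14)) + 34373) = sqrt((-3 + 13**2) + 34373) = sqrt((-3 + 169) + 34373) = sqrt(166 + 34373) = sqrt(34539)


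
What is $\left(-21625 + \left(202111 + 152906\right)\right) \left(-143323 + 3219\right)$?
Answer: $-46709552768$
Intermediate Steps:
$\left(-21625 + \left(202111 + 152906\right)\right) \left(-143323 + 3219\right) = \left(-21625 + 355017\right) \left(-140104\right) = 333392 \left(-140104\right) = -46709552768$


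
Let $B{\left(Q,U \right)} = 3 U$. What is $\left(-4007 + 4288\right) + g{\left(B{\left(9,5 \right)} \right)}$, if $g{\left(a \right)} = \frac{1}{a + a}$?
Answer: $\frac{8431}{30} \approx 281.03$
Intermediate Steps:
$g{\left(a \right)} = \frac{1}{2 a}$
$\left(-4007 + 4288\right) + g{\left(B{\left(9,5 \right)} \right)} = \left(-4007 + 4288\right) + \frac{1}{2 \cdot 3 \cdot 5} = 281 + \frac{1}{2 \cdot 15} = 281 + \frac{1}{2} \cdot \frac{1}{15} = 281 + \frac{1}{30} = \frac{8431}{30}$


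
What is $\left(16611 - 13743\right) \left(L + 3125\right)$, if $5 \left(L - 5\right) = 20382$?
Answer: $\frac{103339776}{5} \approx 2.0668 \cdot 10^{7}$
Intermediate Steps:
$L = \frac{20407}{5}$ ($L = 5 + \frac{1}{5} \cdot 20382 = 5 + \frac{20382}{5} = \frac{20407}{5} \approx 4081.4$)
$\left(16611 - 13743\right) \left(L + 3125\right) = \left(16611 - 13743\right) \left(\frac{20407}{5} + 3125\right) = 2868 \cdot \frac{36032}{5} = \frac{103339776}{5}$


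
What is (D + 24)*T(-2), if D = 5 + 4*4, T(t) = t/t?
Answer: 45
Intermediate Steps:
T(t) = 1
D = 21 (D = 5 + 16 = 21)
(D + 24)*T(-2) = (21 + 24)*1 = 45*1 = 45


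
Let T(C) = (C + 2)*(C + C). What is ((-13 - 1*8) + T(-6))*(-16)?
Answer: -432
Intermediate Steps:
T(C) = 2*C*(2 + C) (T(C) = (2 + C)*(2*C) = 2*C*(2 + C))
((-13 - 1*8) + T(-6))*(-16) = ((-13 - 1*8) + 2*(-6)*(2 - 6))*(-16) = ((-13 - 8) + 2*(-6)*(-4))*(-16) = (-21 + 48)*(-16) = 27*(-16) = -432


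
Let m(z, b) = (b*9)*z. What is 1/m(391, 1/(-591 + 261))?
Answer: -110/1173 ≈ -0.093777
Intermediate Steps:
m(z, b) = 9*b*z (m(z, b) = (9*b)*z = 9*b*z)
1/m(391, 1/(-591 + 261)) = 1/(9*391/(-591 + 261)) = 1/(9*391/(-330)) = 1/(9*(-1/330)*391) = 1/(-1173/110) = -110/1173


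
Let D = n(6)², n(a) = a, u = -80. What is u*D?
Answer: -2880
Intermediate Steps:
D = 36 (D = 6² = 36)
u*D = -80*36 = -2880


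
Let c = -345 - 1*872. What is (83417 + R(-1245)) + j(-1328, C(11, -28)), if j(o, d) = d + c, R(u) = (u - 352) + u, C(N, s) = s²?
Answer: 80142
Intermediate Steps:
c = -1217 (c = -345 - 872 = -1217)
R(u) = -352 + 2*u (R(u) = (-352 + u) + u = -352 + 2*u)
j(o, d) = -1217 + d (j(o, d) = d - 1217 = -1217 + d)
(83417 + R(-1245)) + j(-1328, C(11, -28)) = (83417 + (-352 + 2*(-1245))) + (-1217 + (-28)²) = (83417 + (-352 - 2490)) + (-1217 + 784) = (83417 - 2842) - 433 = 80575 - 433 = 80142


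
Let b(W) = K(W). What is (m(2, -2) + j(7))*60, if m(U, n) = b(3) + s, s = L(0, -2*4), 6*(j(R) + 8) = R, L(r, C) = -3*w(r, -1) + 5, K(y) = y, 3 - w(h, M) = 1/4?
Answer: -425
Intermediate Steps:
w(h, M) = 11/4 (w(h, M) = 3 - 1/4 = 3 - 1*¼ = 3 - ¼ = 11/4)
L(r, C) = -13/4 (L(r, C) = -3*11/4 + 5 = -33/4 + 5 = -13/4)
b(W) = W
j(R) = -8 + R/6
s = -13/4 ≈ -3.2500
m(U, n) = -¼ (m(U, n) = 3 - 13/4 = -¼)
(m(2, -2) + j(7))*60 = (-¼ + (-8 + (⅙)*7))*60 = (-¼ + (-8 + 7/6))*60 = (-¼ - 41/6)*60 = -85/12*60 = -425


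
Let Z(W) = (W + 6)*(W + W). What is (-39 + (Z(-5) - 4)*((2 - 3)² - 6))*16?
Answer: 496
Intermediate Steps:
Z(W) = 2*W*(6 + W) (Z(W) = (6 + W)*(2*W) = 2*W*(6 + W))
(-39 + (Z(-5) - 4)*((2 - 3)² - 6))*16 = (-39 + (2*(-5)*(6 - 5) - 4)*((2 - 3)² - 6))*16 = (-39 + (2*(-5)*1 - 4)*((-1)² - 6))*16 = (-39 + (-10 - 4)*(1 - 6))*16 = (-39 - 14*(-5))*16 = (-39 + 70)*16 = 31*16 = 496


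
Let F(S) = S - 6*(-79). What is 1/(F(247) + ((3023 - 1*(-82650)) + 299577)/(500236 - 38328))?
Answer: 230954/166710459 ≈ 0.0013854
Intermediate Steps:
F(S) = 474 + S (F(S) = S + 474 = 474 + S)
1/(F(247) + ((3023 - 1*(-82650)) + 299577)/(500236 - 38328)) = 1/((474 + 247) + ((3023 - 1*(-82650)) + 299577)/(500236 - 38328)) = 1/(721 + ((3023 + 82650) + 299577)/461908) = 1/(721 + (85673 + 299577)*(1/461908)) = 1/(721 + 385250*(1/461908)) = 1/(721 + 192625/230954) = 1/(166710459/230954) = 230954/166710459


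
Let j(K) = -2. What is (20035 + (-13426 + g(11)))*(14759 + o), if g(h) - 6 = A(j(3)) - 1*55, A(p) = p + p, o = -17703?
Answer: -19300864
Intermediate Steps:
A(p) = 2*p
g(h) = -53 (g(h) = 6 + (2*(-2) - 1*55) = 6 + (-4 - 55) = 6 - 59 = -53)
(20035 + (-13426 + g(11)))*(14759 + o) = (20035 + (-13426 - 53))*(14759 - 17703) = (20035 - 13479)*(-2944) = 6556*(-2944) = -19300864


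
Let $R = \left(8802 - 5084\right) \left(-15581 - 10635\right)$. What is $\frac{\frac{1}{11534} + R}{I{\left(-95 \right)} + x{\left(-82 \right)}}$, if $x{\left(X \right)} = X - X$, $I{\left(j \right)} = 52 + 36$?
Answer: $- \frac{1124231528991}{1014992} \approx -1.1076 \cdot 10^{6}$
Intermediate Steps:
$R = -97471088$ ($R = 3718 \left(-26216\right) = -97471088$)
$I{\left(j \right)} = 88$
$x{\left(X \right)} = 0$
$\frac{\frac{1}{11534} + R}{I{\left(-95 \right)} + x{\left(-82 \right)}} = \frac{\frac{1}{11534} - 97471088}{88 + 0} = \frac{\frac{1}{11534} - 97471088}{88} = \left(- \frac{1124231528991}{11534}\right) \frac{1}{88} = - \frac{1124231528991}{1014992}$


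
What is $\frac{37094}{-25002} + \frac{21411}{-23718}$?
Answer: $- \frac{235852219}{98832906} \approx -2.3864$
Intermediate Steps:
$\frac{37094}{-25002} + \frac{21411}{-23718} = 37094 \left(- \frac{1}{25002}\right) + 21411 \left(- \frac{1}{23718}\right) = - \frac{18547}{12501} - \frac{7137}{7906} = - \frac{235852219}{98832906}$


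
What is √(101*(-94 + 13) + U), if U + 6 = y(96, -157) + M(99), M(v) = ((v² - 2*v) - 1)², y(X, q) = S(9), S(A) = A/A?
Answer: √92190218 ≈ 9601.6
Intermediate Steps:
S(A) = 1
y(X, q) = 1
M(v) = (-1 + v² - 2*v)²
U = 92198399 (U = -6 + (1 + (1 - 1*99² + 2*99)²) = -6 + (1 + (1 - 1*9801 + 198)²) = -6 + (1 + (1 - 9801 + 198)²) = -6 + (1 + (-9602)²) = -6 + (1 + 92198404) = -6 + 92198405 = 92198399)
√(101*(-94 + 13) + U) = √(101*(-94 + 13) + 92198399) = √(101*(-81) + 92198399) = √(-8181 + 92198399) = √92190218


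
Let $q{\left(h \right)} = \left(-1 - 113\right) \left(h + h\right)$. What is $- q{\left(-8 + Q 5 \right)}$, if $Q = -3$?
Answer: $-5244$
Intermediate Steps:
$q{\left(h \right)} = - 228 h$ ($q{\left(h \right)} = - 114 \cdot 2 h = - 228 h$)
$- q{\left(-8 + Q 5 \right)} = - \left(-228\right) \left(-8 - 15\right) = - \left(-228\right) \left(-23\right) = \left(-1\right) 5244 = -5244$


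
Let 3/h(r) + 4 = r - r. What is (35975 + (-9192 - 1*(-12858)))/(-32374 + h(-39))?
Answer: -158564/129499 ≈ -1.2244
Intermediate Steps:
h(r) = -¾ (h(r) = 3/(-4 + (r - r)) = 3/(-4 + 0) = 3/(-4) = 3*(-¼) = -¾)
(35975 + (-9192 - 1*(-12858)))/(-32374 + h(-39)) = (35975 + (-9192 - 1*(-12858)))/(-32374 - ¾) = (35975 + (-9192 + 12858))/(-129499/4) = (35975 + 3666)*(-4/129499) = 39641*(-4/129499) = -158564/129499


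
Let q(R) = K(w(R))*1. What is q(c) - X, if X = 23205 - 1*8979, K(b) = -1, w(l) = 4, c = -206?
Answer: -14227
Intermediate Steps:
q(R) = -1 (q(R) = -1*1 = -1)
X = 14226 (X = 23205 - 8979 = 14226)
q(c) - X = -1 - 1*14226 = -1 - 14226 = -14227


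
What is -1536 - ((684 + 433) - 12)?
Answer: -2641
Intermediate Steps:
-1536 - ((684 + 433) - 12) = -1536 - (1117 - 12) = -1536 - 1*1105 = -1536 - 1105 = -2641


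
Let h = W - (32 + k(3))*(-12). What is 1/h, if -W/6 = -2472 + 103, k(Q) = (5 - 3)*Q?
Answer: 1/14670 ≈ 6.8166e-5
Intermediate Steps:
k(Q) = 2*Q
W = 14214 (W = -6*(-2472 + 103) = -6*(-2369) = 14214)
h = 14670 (h = 14214 - (32 + 2*3)*(-12) = 14214 - (32 + 6)*(-12) = 14214 - 38*(-12) = 14214 - 1*(-456) = 14214 + 456 = 14670)
1/h = 1/14670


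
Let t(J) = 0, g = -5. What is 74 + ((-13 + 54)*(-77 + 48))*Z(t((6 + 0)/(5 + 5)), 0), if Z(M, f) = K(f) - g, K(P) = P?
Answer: -5871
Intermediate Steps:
Z(M, f) = 5 + f (Z(M, f) = f - 1*(-5) = f + 5 = 5 + f)
74 + ((-13 + 54)*(-77 + 48))*Z(t((6 + 0)/(5 + 5)), 0) = 74 + ((-13 + 54)*(-77 + 48))*(5 + 0) = 74 + (41*(-29))*5 = 74 - 1189*5 = 74 - 5945 = -5871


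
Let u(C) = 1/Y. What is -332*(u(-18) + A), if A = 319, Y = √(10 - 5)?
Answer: -105908 - 332*√5/5 ≈ -1.0606e+5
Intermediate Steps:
Y = √5 ≈ 2.2361
u(C) = √5/5 (u(C) = 1/(√5) = √5/5)
-332*(u(-18) + A) = -332*(√5/5 + 319) = -332*(319 + √5/5) = -105908 - 332*√5/5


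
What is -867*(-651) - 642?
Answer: 563775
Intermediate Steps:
-867*(-651) - 642 = 564417 - 642 = 563775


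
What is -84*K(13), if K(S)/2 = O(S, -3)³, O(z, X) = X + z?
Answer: -168000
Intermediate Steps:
K(S) = 2*(-3 + S)³
-84*K(13) = -168*(-3 + 13)³ = -168*10³ = -168*1000 = -84*2000 = -168000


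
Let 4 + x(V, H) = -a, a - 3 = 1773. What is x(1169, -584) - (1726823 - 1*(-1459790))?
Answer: -3188393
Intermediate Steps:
a = 1776 (a = 3 + 1773 = 1776)
x(V, H) = -1780 (x(V, H) = -4 - 1*1776 = -4 - 1776 = -1780)
x(1169, -584) - (1726823 - 1*(-1459790)) = -1780 - (1726823 - 1*(-1459790)) = -1780 - (1726823 + 1459790) = -1780 - 1*3186613 = -1780 - 3186613 = -3188393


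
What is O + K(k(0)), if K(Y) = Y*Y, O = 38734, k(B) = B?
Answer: 38734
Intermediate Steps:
K(Y) = Y²
O + K(k(0)) = 38734 + 0² = 38734 + 0 = 38734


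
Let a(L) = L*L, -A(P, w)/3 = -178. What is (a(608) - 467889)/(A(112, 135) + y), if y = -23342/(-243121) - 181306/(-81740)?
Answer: -975998496395750/5329007349733 ≈ -183.15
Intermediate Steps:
y = 22993635553/9936355270 (y = -23342*(-1/243121) - 181306*(-1/81740) = 23342/243121 + 90653/40870 = 22993635553/9936355270 ≈ 2.3141)
A(P, w) = 534 (A(P, w) = -3*(-178) = 534)
a(L) = L**2
(a(608) - 467889)/(A(112, 135) + y) = (608**2 - 467889)/(534 + 22993635553/9936355270) = (369664 - 467889)/(5329007349733/9936355270) = -98225*9936355270/5329007349733 = -975998496395750/5329007349733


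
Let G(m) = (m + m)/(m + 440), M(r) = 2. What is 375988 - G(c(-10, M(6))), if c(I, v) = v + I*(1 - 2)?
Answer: 42486638/113 ≈ 3.7599e+5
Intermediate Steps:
c(I, v) = v - I (c(I, v) = v + I*(-1) = v - I)
G(m) = 2*m/(440 + m) (G(m) = (2*m)/(440 + m) = 2*m/(440 + m))
375988 - G(c(-10, M(6))) = 375988 - 2*(2 - 1*(-10))/(440 + (2 - 1*(-10))) = 375988 - 2*(2 + 10)/(440 + (2 + 10)) = 375988 - 2*12/(440 + 12) = 375988 - 2*12/452 = 375988 - 1*6/113 = 375988 - 6/113 = 42486638/113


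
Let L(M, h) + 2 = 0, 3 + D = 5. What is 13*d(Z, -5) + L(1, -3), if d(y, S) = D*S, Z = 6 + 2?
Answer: -132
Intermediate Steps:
D = 2 (D = -3 + 5 = 2)
L(M, h) = -2 (L(M, h) = -2 + 0 = -2)
Z = 8
d(y, S) = 2*S
13*d(Z, -5) + L(1, -3) = 13*(2*(-5)) - 2 = 13*(-10) - 2 = -130 - 2 = -132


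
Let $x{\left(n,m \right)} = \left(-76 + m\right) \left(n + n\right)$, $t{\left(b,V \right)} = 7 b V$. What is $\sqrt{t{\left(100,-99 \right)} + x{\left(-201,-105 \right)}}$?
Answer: $\sqrt{3462} \approx 58.839$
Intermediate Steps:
$t{\left(b,V \right)} = 7 V b$
$x{\left(n,m \right)} = 2 n \left(-76 + m\right)$ ($x{\left(n,m \right)} = \left(-76 + m\right) 2 n = 2 n \left(-76 + m\right)$)
$\sqrt{t{\left(100,-99 \right)} + x{\left(-201,-105 \right)}} = \sqrt{7 \left(-99\right) 100 + 2 \left(-201\right) \left(-76 - 105\right)} = \sqrt{-69300 + 2 \left(-201\right) \left(-181\right)} = \sqrt{-69300 + 72762} = \sqrt{3462}$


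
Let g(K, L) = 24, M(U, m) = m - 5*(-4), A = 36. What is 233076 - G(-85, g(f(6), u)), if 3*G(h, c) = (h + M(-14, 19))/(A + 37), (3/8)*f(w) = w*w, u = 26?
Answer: 51043690/219 ≈ 2.3308e+5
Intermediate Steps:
f(w) = 8*w**2/3 (f(w) = 8*(w*w)/3 = 8*w**2/3)
M(U, m) = 20 + m (M(U, m) = m + 20 = 20 + m)
G(h, c) = 13/73 + h/219 (G(h, c) = ((h + (20 + 19))/(36 + 37))/3 = ((h + 39)/73)/3 = ((39 + h)*(1/73))/3 = (39/73 + h/73)/3 = 13/73 + h/219)
233076 - G(-85, g(f(6), u)) = 233076 - (13/73 + (1/219)*(-85)) = 233076 - (13/73 - 85/219) = 233076 - 1*(-46/219) = 233076 + 46/219 = 51043690/219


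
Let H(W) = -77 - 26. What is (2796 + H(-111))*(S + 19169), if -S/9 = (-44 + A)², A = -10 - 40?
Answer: -162536015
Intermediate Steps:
H(W) = -103
A = -50
S = -79524 (S = -9*(-44 - 50)² = -9*(-94)² = -9*8836 = -79524)
(2796 + H(-111))*(S + 19169) = (2796 - 103)*(-79524 + 19169) = 2693*(-60355) = -162536015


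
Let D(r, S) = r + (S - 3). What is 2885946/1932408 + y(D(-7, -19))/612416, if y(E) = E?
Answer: 73639311071/49309899072 ≈ 1.4934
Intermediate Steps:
D(r, S) = -3 + S + r (D(r, S) = r + (-3 + S) = -3 + S + r)
2885946/1932408 + y(D(-7, -19))/612416 = 2885946/1932408 + (-3 - 19 - 7)/612416 = 2885946*(1/1932408) - 29*1/612416 = 480991/322068 - 29/612416 = 73639311071/49309899072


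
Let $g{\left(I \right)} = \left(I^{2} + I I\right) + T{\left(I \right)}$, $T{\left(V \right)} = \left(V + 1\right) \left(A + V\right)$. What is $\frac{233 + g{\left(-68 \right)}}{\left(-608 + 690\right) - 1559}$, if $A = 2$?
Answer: $- \frac{13903}{1477} \approx -9.413$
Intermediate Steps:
$T{\left(V \right)} = \left(1 + V\right) \left(2 + V\right)$ ($T{\left(V \right)} = \left(V + 1\right) \left(2 + V\right) = \left(1 + V\right) \left(2 + V\right)$)
$g{\left(I \right)} = 2 + 3 I + 3 I^{2}$ ($g{\left(I \right)} = \left(I^{2} + I I\right) + \left(2 + I^{2} + 3 I\right) = \left(I^{2} + I^{2}\right) + \left(2 + I^{2} + 3 I\right) = 2 I^{2} + \left(2 + I^{2} + 3 I\right) = 2 + 3 I + 3 I^{2}$)
$\frac{233 + g{\left(-68 \right)}}{\left(-608 + 690\right) - 1559} = \frac{233 + \left(2 + 3 \left(-68\right) + 3 \left(-68\right)^{2}\right)}{\left(-608 + 690\right) - 1559} = \frac{233 + \left(2 - 204 + 3 \cdot 4624\right)}{82 - 1559} = \frac{233 + \left(2 - 204 + 13872\right)}{-1477} = \left(233 + 13670\right) \left(- \frac{1}{1477}\right) = 13903 \left(- \frac{1}{1477}\right) = - \frac{13903}{1477}$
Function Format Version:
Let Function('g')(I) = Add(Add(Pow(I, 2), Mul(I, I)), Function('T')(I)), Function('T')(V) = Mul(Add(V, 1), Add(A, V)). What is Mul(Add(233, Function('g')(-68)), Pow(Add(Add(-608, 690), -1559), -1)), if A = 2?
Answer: Rational(-13903, 1477) ≈ -9.4130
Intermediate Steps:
Function('T')(V) = Mul(Add(1, V), Add(2, V)) (Function('T')(V) = Mul(Add(V, 1), Add(2, V)) = Mul(Add(1, V), Add(2, V)))
Function('g')(I) = Add(2, Mul(3, I), Mul(3, Pow(I, 2))) (Function('g')(I) = Add(Add(Pow(I, 2), Mul(I, I)), Add(2, Pow(I, 2), Mul(3, I))) = Add(Add(Pow(I, 2), Pow(I, 2)), Add(2, Pow(I, 2), Mul(3, I))) = Add(Mul(2, Pow(I, 2)), Add(2, Pow(I, 2), Mul(3, I))) = Add(2, Mul(3, I), Mul(3, Pow(I, 2))))
Mul(Add(233, Function('g')(-68)), Pow(Add(Add(-608, 690), -1559), -1)) = Mul(Add(233, Add(2, Mul(3, -68), Mul(3, Pow(-68, 2)))), Pow(Add(Add(-608, 690), -1559), -1)) = Mul(Add(233, Add(2, -204, Mul(3, 4624))), Pow(Add(82, -1559), -1)) = Mul(Add(233, Add(2, -204, 13872)), Pow(-1477, -1)) = Mul(Add(233, 13670), Rational(-1, 1477)) = Mul(13903, Rational(-1, 1477)) = Rational(-13903, 1477)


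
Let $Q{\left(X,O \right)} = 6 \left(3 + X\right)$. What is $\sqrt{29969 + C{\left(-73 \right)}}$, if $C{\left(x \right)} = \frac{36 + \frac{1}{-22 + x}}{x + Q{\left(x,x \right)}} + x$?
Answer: $\frac{\sqrt{65577230829735}}{46835} \approx 172.9$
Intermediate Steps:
$Q{\left(X,O \right)} = 18 + 6 X$
$C{\left(x \right)} = x + \frac{36 + \frac{1}{-22 + x}}{18 + 7 x}$ ($C{\left(x \right)} = \frac{36 + \frac{1}{-22 + x}}{x + \left(18 + 6 x\right)} + x = \frac{36 + \frac{1}{-22 + x}}{18 + 7 x} + x = x + \frac{36 + \frac{1}{-22 + x}}{18 + 7 x}$)
$\sqrt{29969 + C{\left(-73 \right)}} = \sqrt{29969 + \frac{-791 - -26280 - 136 \left(-73\right)^{2} + 7 \left(-73\right)^{3}}{-396 - -9928 + 7 \left(-73\right)^{2}}} = \sqrt{29969 + \frac{-791 + 26280 - 724744 + 7 \left(-389017\right)}{-396 + 9928 + 7 \cdot 5329}} = \sqrt{29969 + \frac{-791 + 26280 - 724744 - 2723119}{-396 + 9928 + 37303}} = \sqrt{29969 + \frac{1}{46835} \left(-3422374\right)} = \sqrt{29969 - \frac{3422374}{46835}} = \sqrt{\frac{1400175741}{46835}} = \frac{\sqrt{65577230829735}}{46835}$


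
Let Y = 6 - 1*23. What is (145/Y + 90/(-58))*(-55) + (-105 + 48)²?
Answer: 1875107/493 ≈ 3803.5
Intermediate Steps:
Y = -17 (Y = 6 - 23 = -17)
(145/Y + 90/(-58))*(-55) + (-105 + 48)² = (145/(-17) + 90/(-58))*(-55) + (-105 + 48)² = (145*(-1/17) + 90*(-1/58))*(-55) + (-57)² = (-145/17 - 45/29)*(-55) + 3249 = -4970/493*(-55) + 3249 = 273350/493 + 3249 = 1875107/493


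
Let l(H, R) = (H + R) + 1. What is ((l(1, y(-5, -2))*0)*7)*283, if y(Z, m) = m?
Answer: 0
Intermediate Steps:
l(H, R) = 1 + H + R
((l(1, y(-5, -2))*0)*7)*283 = (((1 + 1 - 2)*0)*7)*283 = ((0*0)*7)*283 = (0*7)*283 = 0*283 = 0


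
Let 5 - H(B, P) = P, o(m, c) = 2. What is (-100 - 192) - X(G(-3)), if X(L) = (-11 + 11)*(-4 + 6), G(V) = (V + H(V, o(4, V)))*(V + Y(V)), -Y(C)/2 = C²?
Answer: -292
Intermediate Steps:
Y(C) = -2*C²
H(B, P) = 5 - P
G(V) = (3 + V)*(V - 2*V²) (G(V) = (V + (5 - 1*2))*(V - 2*V²) = (V + (5 - 2))*(V - 2*V²) = (V + 3)*(V - 2*V²) = (3 + V)*(V - 2*V²))
X(L) = 0 (X(L) = 0*2 = 0)
(-100 - 192) - X(G(-3)) = (-100 - 192) - 1*0 = -292 + 0 = -292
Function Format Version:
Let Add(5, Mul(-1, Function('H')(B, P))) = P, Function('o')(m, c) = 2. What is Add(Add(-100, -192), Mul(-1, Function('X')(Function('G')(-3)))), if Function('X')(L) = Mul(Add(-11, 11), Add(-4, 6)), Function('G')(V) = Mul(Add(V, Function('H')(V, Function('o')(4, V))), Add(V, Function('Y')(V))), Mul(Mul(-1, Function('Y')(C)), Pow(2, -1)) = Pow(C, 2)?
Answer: -292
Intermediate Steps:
Function('Y')(C) = Mul(-2, Pow(C, 2))
Function('H')(B, P) = Add(5, Mul(-1, P))
Function('G')(V) = Mul(Add(3, V), Add(V, Mul(-2, Pow(V, 2)))) (Function('G')(V) = Mul(Add(V, Add(5, Mul(-1, 2))), Add(V, Mul(-2, Pow(V, 2)))) = Mul(Add(V, Add(5, -2)), Add(V, Mul(-2, Pow(V, 2)))) = Mul(Add(V, 3), Add(V, Mul(-2, Pow(V, 2)))) = Mul(Add(3, V), Add(V, Mul(-2, Pow(V, 2)))))
Function('X')(L) = 0 (Function('X')(L) = Mul(0, 2) = 0)
Add(Add(-100, -192), Mul(-1, Function('X')(Function('G')(-3)))) = Add(Add(-100, -192), Mul(-1, 0)) = Add(-292, 0) = -292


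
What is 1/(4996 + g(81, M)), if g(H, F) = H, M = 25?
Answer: 1/5077 ≈ 0.00019697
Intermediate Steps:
1/(4996 + g(81, M)) = 1/(4996 + 81) = 1/5077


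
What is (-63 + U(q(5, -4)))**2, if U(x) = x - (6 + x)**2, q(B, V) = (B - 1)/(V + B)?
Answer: 25281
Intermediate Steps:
q(B, V) = (-1 + B)/(B + V)
(-63 + U(q(5, -4)))**2 = (-63 + ((-1 + 5)/(5 - 4) - (6 + (-1 + 5)/(5 - 4))**2))**2 = (-63 + (4/1 - (6 + 4/1)**2))**2 = (-63 + (1*4 - (6 + 1*4)**2))**2 = (-63 + (4 - (6 + 4)**2))**2 = (-63 + (4 - 1*10**2))**2 = (-63 + (4 - 1*100))**2 = (-63 + (4 - 100))**2 = (-63 - 96)**2 = (-159)**2 = 25281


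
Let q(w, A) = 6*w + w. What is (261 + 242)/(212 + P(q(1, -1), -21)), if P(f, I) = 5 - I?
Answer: 503/238 ≈ 2.1134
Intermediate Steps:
q(w, A) = 7*w
(261 + 242)/(212 + P(q(1, -1), -21)) = (261 + 242)/(212 + (5 - 1*(-21))) = 503/(212 + (5 + 21)) = 503/(212 + 26) = 503/238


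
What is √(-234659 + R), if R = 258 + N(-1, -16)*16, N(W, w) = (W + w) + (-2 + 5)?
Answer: 5*I*√9385 ≈ 484.38*I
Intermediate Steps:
N(W, w) = 3 + W + w (N(W, w) = (W + w) + 3 = 3 + W + w)
R = 34 (R = 258 + (3 - 1 - 16)*16 = 258 - 14*16 = 258 - 224 = 34)
√(-234659 + R) = √(-234659 + 34) = √(-234625) = 5*I*√9385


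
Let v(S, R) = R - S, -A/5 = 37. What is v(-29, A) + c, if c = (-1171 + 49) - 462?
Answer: -1740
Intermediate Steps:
A = -185 (A = -5*37 = -185)
c = -1584 (c = -1122 - 462 = -1584)
v(-29, A) + c = (-185 - 1*(-29)) - 1584 = (-185 + 29) - 1584 = -156 - 1584 = -1740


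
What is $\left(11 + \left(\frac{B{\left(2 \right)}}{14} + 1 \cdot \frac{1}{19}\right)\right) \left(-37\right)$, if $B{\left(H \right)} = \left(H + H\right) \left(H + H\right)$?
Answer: $- \frac{60014}{133} \approx -451.23$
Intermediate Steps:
$B{\left(H \right)} = 4 H^{2}$ ($B{\left(H \right)} = 2 H 2 H = 4 H^{2}$)
$\left(11 + \left(\frac{B{\left(2 \right)}}{14} + 1 \cdot \frac{1}{19}\right)\right) \left(-37\right) = \left(11 + \left(\frac{4 \cdot 2^{2}}{14} + 1 \cdot \frac{1}{19}\right)\right) \left(-37\right) = \left(11 + \left(4 \cdot 4 \cdot \frac{1}{14} + 1 \cdot \frac{1}{19}\right)\right) \left(-37\right) = \left(11 + \left(16 \cdot \frac{1}{14} + \frac{1}{19}\right)\right) \left(-37\right) = \left(11 + \left(\frac{8}{7} + \frac{1}{19}\right)\right) \left(-37\right) = \left(11 + \frac{159}{133}\right) \left(-37\right) = \frac{1622}{133} \left(-37\right) = - \frac{60014}{133}$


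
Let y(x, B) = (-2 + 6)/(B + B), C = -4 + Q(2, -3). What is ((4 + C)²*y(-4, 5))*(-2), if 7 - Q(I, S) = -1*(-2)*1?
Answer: -20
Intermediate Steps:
Q(I, S) = 5 (Q(I, S) = 7 - (-1*(-2)) = 7 - 2 = 5)
C = 1 (C = -4 + 5 = 1)
y(x, B) = 2/B (y(x, B) = 4/((2*B)) = 4*(1/(2*B)) = 2/B)
((4 + C)²*y(-4, 5))*(-2) = ((4 + 1)²*(2/5))*(-2) = (5²*(2*(⅕)))*(-2) = (25*(⅖))*(-2) = 10*(-2) = -20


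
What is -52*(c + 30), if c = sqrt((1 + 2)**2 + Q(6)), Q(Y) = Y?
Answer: -1560 - 52*sqrt(15) ≈ -1761.4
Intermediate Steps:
c = sqrt(15) (c = sqrt((1 + 2)**2 + 6) = sqrt(3**2 + 6) = sqrt(9 + 6) = sqrt(15) ≈ 3.8730)
-52*(c + 30) = -52*(sqrt(15) + 30) = -52*(30 + sqrt(15)) = -1560 - 52*sqrt(15)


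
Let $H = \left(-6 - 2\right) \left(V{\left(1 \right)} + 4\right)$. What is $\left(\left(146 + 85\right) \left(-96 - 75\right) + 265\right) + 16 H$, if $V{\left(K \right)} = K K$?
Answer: $-39876$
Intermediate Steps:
$V{\left(K \right)} = K^{2}$
$H = -40$ ($H = \left(-6 - 2\right) \left(1^{2} + 4\right) = - 8 \left(1 + 4\right) = \left(-8\right) 5 = -40$)
$\left(\left(146 + 85\right) \left(-96 - 75\right) + 265\right) + 16 H = \left(\left(146 + 85\right) \left(-96 - 75\right) + 265\right) + 16 \left(-40\right) = \left(231 \left(-171\right) + 265\right) - 640 = \left(-39501 + 265\right) - 640 = -39236 - 640 = -39876$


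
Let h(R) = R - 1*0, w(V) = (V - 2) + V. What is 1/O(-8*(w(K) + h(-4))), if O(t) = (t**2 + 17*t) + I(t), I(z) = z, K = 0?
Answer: 1/3168 ≈ 0.00031566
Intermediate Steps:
w(V) = -2 + 2*V (w(V) = (-2 + V) + V = -2 + 2*V)
h(R) = R (h(R) = R + 0 = R)
O(t) = t**2 + 18*t (O(t) = (t**2 + 17*t) + t = t**2 + 18*t)
1/O(-8*(w(K) + h(-4))) = 1/((-8*((-2 + 2*0) - 4))*(18 - 8*((-2 + 2*0) - 4))) = 1/((-8*((-2 + 0) - 4))*(18 - 8*((-2 + 0) - 4))) = 1/((-8*(-2 - 4))*(18 - 8*(-2 - 4))) = 1/((-8*(-6))*(18 - 8*(-6))) = 1/(48*(18 + 48)) = 1/(48*66) = 1/3168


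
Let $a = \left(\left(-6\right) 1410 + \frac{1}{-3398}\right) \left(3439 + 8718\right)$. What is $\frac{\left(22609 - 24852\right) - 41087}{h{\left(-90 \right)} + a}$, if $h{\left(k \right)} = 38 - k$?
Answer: $\frac{147235340}{349477828773} \approx 0.0004213$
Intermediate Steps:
$a = - \frac{349478263717}{3398}$ ($a = \left(-8460 - \frac{1}{3398}\right) 12157 = \left(- \frac{28747081}{3398}\right) 12157 = - \frac{349478263717}{3398} \approx -1.0285 \cdot 10^{8}$)
$\frac{\left(22609 - 24852\right) - 41087}{h{\left(-90 \right)} + a} = \frac{\left(22609 - 24852\right) - 41087}{\left(38 - -90\right) - \frac{349478263717}{3398}} = \frac{\left(22609 - 24852\right) - 41087}{\left(38 + 90\right) - \frac{349478263717}{3398}} = \frac{-2243 - 41087}{128 - \frac{349478263717}{3398}} = - \frac{43330}{- \frac{349477828773}{3398}} = \left(-43330\right) \left(- \frac{3398}{349477828773}\right) = \frac{147235340}{349477828773}$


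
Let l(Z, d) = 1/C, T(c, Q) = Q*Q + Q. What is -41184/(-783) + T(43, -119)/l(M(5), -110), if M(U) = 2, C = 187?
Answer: 228453874/87 ≈ 2.6259e+6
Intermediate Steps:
T(c, Q) = Q + Q² (T(c, Q) = Q² + Q = Q + Q²)
l(Z, d) = 1/187
-41184/(-783) + T(43, -119)/l(M(5), -110) = -41184/(-783) + (-119*(1 - 119))/(1/187) = -41184*(-1/783) - 119*(-118)*187 = 4576/87 + 14042*187 = 4576/87 + 2625854 = 228453874/87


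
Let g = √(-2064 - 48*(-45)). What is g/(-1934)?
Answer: -2*√6/967 ≈ -0.0050662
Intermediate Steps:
g = 4*√6 (g = √(-2064 + 2160) = √96 = 4*√6 ≈ 9.7980)
g/(-1934) = (4*√6)/(-1934) = (4*√6)*(-1/1934) = -2*√6/967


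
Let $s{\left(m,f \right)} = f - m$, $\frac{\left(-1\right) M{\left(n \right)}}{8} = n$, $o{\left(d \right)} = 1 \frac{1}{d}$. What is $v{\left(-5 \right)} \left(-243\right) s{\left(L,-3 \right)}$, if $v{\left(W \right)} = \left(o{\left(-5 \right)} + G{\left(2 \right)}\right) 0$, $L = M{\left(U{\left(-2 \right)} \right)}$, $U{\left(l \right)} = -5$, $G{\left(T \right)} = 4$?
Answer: $0$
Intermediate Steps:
$o{\left(d \right)} = \frac{1}{d}$
$M{\left(n \right)} = - 8 n$
$L = 40$ ($L = \left(-8\right) \left(-5\right) = 40$)
$v{\left(W \right)} = 0$ ($v{\left(W \right)} = \left(\frac{1}{-5} + 4\right) 0 = \left(- \frac{1}{5} + 4\right) 0 = \frac{19}{5} \cdot 0 = 0$)
$v{\left(-5 \right)} \left(-243\right) s{\left(L,-3 \right)} = 0 \left(-243\right) \left(-3 - 40\right) = 0 \left(-3 - 40\right) = 0 \left(-43\right) = 0$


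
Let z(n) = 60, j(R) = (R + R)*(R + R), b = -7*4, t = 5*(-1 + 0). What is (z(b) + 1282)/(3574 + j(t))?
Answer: 61/167 ≈ 0.36527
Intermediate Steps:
t = -5 (t = 5*(-1) = -5)
b = -28
j(R) = 4*R**2 (j(R) = (2*R)*(2*R) = 4*R**2)
(z(b) + 1282)/(3574 + j(t)) = (60 + 1282)/(3574 + 4*(-5)**2) = 1342/(3574 + 4*25) = 1342/(3574 + 100) = 1342/3674 = 1342*(1/3674) = 61/167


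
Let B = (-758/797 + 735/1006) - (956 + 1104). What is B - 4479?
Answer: -5243029251/801782 ≈ -6539.2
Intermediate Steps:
B = -1651847673/801782 (B = (-758*1/797 + 735*(1/1006)) - 1*2060 = (-758/797 + 735/1006) - 2060 = -176753/801782 - 2060 = -1651847673/801782 ≈ -2060.2)
B - 4479 = -1651847673/801782 - 4479 = -5243029251/801782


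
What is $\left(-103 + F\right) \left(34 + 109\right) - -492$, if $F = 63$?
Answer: $-5228$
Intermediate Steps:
$\left(-103 + F\right) \left(34 + 109\right) - -492 = \left(-103 + 63\right) \left(34 + 109\right) - -492 = \left(-40\right) 143 + 492 = -5720 + 492 = -5228$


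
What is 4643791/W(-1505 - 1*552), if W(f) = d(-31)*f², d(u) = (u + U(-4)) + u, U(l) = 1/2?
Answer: -9287582/520443627 ≈ -0.017846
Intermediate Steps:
U(l) = ½
d(u) = ½ + 2*u (d(u) = (u + ½) + u = (½ + u) + u = ½ + 2*u)
W(f) = -123*f²/2 (W(f) = (½ + 2*(-31))*f² = (½ - 62)*f² = -123*f²/2)
4643791/W(-1505 - 1*552) = 4643791/((-123*(-1505 - 1*552)²/2)) = 4643791/((-123*(-1505 - 552)²/2)) = 4643791/((-123/2*(-2057)²)) = 4643791/((-123/2*4231249)) = 4643791/(-520443627/2) = 4643791*(-2/520443627) = -9287582/520443627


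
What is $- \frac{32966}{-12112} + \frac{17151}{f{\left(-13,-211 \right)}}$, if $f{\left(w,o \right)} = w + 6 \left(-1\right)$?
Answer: $- \frac{103553279}{115064} \approx -899.96$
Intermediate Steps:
$f{\left(w,o \right)} = -6 + w$ ($f{\left(w,o \right)} = w - 6 = -6 + w$)
$- \frac{32966}{-12112} + \frac{17151}{f{\left(-13,-211 \right)}} = - \frac{32966}{-12112} + \frac{17151}{-6 - 13} = \left(-32966\right) \left(- \frac{1}{12112}\right) + \frac{17151}{-19} = \frac{16483}{6056} + 17151 \left(- \frac{1}{19}\right) = \frac{16483}{6056} - \frac{17151}{19} = - \frac{103553279}{115064}$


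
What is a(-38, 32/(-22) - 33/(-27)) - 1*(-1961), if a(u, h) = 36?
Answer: 1997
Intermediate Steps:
a(-38, 32/(-22) - 33/(-27)) - 1*(-1961) = 36 - 1*(-1961) = 36 + 1961 = 1997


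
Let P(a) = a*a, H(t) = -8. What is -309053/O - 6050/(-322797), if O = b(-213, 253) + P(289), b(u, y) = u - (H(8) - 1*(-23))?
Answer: -99257458591/26886730521 ≈ -3.6917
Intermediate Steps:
P(a) = a²
b(u, y) = -15 + u (b(u, y) = u - (-8 - 1*(-23)) = u - (-8 + 23) = u - 1*15 = u - 15 = -15 + u)
O = 83293 (O = (-15 - 213) + 289² = -228 + 83521 = 83293)
-309053/O - 6050/(-322797) = -309053/83293 - 6050/(-322797) = -309053*1/83293 - 6050*(-1/322797) = -309053/83293 + 6050/322797 = -99257458591/26886730521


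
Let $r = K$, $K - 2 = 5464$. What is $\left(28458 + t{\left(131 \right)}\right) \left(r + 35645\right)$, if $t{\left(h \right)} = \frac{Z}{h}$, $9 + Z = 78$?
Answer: $\frac{153264562437}{131} \approx 1.17 \cdot 10^{9}$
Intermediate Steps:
$Z = 69$ ($Z = -9 + 78 = 69$)
$K = 5466$ ($K = 2 + 5464 = 5466$)
$r = 5466$
$t{\left(h \right)} = \frac{69}{h}$
$\left(28458 + t{\left(131 \right)}\right) \left(r + 35645\right) = \left(28458 + \frac{69}{131}\right) \left(5466 + 35645\right) = \left(28458 + 69 \cdot \frac{1}{131}\right) 41111 = \left(28458 + \frac{69}{131}\right) 41111 = \frac{3728067}{131} \cdot 41111 = \frac{153264562437}{131}$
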